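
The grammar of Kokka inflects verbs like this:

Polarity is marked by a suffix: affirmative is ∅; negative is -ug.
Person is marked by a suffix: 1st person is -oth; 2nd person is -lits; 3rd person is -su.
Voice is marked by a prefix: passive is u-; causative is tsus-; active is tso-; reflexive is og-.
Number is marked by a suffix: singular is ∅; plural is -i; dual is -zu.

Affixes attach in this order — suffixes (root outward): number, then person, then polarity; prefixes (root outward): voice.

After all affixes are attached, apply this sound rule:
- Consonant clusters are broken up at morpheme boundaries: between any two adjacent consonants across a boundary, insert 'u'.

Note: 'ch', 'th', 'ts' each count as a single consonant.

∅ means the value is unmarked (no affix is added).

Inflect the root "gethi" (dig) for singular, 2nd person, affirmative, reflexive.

ogugethilits

Attach voice reflexive og- → oggethi.
number = singular: zero marking, form stays oggethi.
Attach person 2nd person -lits → oggethilits.
polarity = affirmative: zero marking, form stays oggethilits.
Apply epenthesis: oggethilits → ogugethilits.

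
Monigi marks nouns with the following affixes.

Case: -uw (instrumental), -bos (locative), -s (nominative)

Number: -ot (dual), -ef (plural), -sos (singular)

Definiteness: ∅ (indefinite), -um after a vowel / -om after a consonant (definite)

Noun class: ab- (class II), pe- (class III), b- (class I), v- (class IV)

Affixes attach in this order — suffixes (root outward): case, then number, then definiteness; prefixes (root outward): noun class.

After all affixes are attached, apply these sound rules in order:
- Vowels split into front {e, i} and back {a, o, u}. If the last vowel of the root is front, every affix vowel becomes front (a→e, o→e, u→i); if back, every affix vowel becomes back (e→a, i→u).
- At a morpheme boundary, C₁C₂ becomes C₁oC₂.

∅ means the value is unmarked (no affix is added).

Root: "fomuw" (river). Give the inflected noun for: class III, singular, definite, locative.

pafomuwobosososom

Attach case locative -bos → fomuwbos.
Attach number singular -sos → fomuwbossos.
Attach definiteness definite -om (after consonant 's') → fomuwbossosom.
Attach noun class class III pe- → pefomuwbossosom.
Apply vowel harmony: pefomuwbossosom → pafomuwbossosom.
Apply epenthesis: pafomuwbossosom → pafomuwobosososom.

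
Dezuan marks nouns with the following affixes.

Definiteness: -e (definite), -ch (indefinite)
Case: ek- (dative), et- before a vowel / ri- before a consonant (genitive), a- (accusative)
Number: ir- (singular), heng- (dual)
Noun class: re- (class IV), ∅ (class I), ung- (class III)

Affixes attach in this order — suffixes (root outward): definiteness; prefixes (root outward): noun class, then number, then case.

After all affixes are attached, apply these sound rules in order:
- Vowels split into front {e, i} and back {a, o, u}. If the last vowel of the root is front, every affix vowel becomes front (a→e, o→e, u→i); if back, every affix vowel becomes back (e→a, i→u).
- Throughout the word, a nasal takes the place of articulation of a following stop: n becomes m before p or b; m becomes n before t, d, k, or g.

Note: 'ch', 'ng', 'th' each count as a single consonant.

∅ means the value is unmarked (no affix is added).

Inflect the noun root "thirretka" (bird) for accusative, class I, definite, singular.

noun class = class I: zero marking, form stays thirretka.
Attach definiteness definite -e → thirretkae.
Attach number singular ir- → irthirretkae.
Attach case accusative a- → airthirretkae.
Apply vowel harmony: airthirretkae → aurthirretkaa.
Nasal assimilation: no change.

aurthirretkaa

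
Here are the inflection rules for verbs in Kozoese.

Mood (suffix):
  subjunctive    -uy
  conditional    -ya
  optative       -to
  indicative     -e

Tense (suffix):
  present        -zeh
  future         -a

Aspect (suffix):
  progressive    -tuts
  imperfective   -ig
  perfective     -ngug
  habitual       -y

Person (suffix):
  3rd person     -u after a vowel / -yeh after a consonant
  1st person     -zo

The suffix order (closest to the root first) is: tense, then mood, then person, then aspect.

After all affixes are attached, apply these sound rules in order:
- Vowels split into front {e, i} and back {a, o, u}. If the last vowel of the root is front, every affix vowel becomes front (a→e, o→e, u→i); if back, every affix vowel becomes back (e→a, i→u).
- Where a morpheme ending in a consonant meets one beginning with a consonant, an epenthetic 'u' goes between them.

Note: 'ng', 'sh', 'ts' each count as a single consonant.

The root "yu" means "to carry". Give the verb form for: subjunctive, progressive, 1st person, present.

yuzahuyuzotuts

Attach tense present -zeh → yuzeh.
Attach mood subjunctive -uy → yuzehuy.
Attach person 1st person -zo → yuzehuyzo.
Attach aspect progressive -tuts → yuzehuyzotuts.
Apply vowel harmony: yuzehuyzotuts → yuzahuyzotuts.
Apply epenthesis: yuzahuyzotuts → yuzahuyuzotuts.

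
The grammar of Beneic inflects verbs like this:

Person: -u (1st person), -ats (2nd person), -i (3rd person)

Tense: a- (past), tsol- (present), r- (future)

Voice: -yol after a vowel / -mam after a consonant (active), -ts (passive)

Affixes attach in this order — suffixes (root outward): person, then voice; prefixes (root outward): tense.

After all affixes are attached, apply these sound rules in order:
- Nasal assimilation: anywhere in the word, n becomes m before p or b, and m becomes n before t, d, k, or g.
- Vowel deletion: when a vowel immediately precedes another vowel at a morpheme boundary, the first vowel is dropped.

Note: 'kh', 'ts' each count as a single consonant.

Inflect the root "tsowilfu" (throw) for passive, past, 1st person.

Attach person 1st person -u → tsowilfuu.
Attach voice passive -ts → tsowilfuuts.
Attach tense past a- → atsowilfuuts.
Nasal assimilation: no change.
Apply vowel deletion: atsowilfuuts → atsowilfuts.

atsowilfuts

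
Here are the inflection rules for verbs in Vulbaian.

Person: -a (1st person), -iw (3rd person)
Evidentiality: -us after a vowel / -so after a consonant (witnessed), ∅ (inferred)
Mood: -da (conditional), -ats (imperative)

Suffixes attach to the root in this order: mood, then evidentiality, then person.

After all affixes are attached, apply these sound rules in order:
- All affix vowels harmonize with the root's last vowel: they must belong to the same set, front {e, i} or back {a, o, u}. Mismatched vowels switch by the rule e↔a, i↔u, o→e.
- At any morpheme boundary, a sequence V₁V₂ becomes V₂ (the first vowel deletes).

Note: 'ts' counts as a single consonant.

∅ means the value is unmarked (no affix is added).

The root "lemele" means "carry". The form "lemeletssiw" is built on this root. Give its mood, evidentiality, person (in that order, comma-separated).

Segment: lemele-ats-so-iw.
mood: -ats → imperative.
evidentiality: -us/so → witnessed.
person: -iw → 3rd person.

imperative, witnessed, 3rd person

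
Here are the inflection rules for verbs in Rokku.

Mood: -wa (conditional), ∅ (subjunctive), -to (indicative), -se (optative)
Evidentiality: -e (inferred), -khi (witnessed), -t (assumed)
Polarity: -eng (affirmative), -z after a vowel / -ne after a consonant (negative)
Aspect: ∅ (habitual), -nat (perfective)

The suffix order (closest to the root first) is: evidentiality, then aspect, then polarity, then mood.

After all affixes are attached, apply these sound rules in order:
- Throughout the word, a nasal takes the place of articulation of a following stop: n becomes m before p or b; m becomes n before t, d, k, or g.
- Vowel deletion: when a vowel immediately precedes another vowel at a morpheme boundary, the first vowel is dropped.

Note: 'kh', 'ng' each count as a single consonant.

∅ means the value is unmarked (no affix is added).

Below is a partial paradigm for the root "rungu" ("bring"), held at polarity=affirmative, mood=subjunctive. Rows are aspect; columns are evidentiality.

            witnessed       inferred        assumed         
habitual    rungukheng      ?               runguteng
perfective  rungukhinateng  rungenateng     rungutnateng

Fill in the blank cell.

Attach evidentiality inferred -e → rungue.
aspect = habitual: zero marking, form stays rungue.
Attach polarity affirmative -eng → rungueeng.
mood = subjunctive: zero marking, form stays rungueeng.
Nasal assimilation: no change.
Apply vowel deletion: rungueeng → rungeng.

rungeng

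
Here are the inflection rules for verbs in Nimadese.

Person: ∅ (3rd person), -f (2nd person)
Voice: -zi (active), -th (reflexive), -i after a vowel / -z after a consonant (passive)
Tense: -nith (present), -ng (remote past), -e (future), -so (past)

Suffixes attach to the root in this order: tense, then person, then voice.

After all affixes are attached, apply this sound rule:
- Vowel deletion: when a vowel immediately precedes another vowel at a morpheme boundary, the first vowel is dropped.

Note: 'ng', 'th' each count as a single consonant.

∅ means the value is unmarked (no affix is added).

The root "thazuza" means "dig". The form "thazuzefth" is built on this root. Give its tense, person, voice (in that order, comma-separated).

Segment: thazuza-e-f-th.
tense: -e → future.
person: -f → 2nd person.
voice: -th → reflexive.

future, 2nd person, reflexive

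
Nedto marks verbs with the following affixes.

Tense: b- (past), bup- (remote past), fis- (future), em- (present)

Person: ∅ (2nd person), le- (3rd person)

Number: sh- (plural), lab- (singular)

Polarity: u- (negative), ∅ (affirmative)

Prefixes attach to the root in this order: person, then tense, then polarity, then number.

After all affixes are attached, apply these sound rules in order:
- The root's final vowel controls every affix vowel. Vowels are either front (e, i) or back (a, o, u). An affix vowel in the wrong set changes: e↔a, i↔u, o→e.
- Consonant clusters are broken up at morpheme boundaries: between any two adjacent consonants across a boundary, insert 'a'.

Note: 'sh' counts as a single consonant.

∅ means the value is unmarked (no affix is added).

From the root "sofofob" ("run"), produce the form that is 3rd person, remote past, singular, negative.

Attach person 3rd person le- → lesofofob.
Attach tense remote past bup- → buplesofofob.
Attach polarity negative u- → ubuplesofofob.
Attach number singular lab- → labubuplesofofob.
Apply vowel harmony: labubuplesofofob → labubuplasofofob.
Apply epenthesis: labubuplasofofob → labubupalasofofob.

labubupalasofofob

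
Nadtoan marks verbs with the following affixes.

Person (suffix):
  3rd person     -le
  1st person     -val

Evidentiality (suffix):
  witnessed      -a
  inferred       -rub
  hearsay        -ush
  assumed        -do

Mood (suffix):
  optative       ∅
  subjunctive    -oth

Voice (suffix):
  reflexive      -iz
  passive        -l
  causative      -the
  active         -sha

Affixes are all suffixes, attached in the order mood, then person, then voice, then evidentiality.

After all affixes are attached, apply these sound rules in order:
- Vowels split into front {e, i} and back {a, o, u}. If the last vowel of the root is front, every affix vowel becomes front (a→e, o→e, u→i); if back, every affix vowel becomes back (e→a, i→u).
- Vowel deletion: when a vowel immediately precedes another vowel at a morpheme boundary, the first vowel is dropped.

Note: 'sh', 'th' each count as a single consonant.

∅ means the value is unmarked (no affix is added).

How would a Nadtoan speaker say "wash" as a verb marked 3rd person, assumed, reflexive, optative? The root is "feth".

mood = optative: zero marking, form stays feth.
Attach person 3rd person -le → fethle.
Attach voice reflexive -iz → fethleiz.
Attach evidentiality assumed -do → fethleizdo.
Apply vowel harmony: fethleizdo → fethleizde.
Apply vowel deletion: fethleizde → fethlizde.

fethlizde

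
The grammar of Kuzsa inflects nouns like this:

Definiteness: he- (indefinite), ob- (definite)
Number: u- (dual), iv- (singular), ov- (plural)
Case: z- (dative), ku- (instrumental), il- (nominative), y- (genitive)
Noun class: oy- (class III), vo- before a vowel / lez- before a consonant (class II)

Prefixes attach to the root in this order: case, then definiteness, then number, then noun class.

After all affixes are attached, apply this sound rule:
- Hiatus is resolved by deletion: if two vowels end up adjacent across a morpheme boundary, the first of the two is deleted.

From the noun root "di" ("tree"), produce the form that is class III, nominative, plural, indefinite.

Attach case nominative il- → ildi.
Attach definiteness indefinite he- → heildi.
Attach number plural ov- → ovheildi.
Attach noun class class III oy- → oyovheildi.
Apply vowel deletion: oyovheildi → oyovhildi.

oyovhildi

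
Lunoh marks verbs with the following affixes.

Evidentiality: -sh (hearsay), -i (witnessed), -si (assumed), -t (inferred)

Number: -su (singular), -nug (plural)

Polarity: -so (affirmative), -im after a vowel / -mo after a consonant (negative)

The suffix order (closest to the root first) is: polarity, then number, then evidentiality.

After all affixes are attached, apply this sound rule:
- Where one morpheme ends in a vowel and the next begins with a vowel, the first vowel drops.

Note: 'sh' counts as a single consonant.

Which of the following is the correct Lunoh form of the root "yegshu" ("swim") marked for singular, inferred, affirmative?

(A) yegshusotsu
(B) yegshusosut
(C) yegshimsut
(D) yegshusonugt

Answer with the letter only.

Attach polarity affirmative -so → yegshuso.
Attach number singular -su → yegshusosu.
Attach evidentiality inferred -t → yegshusosut.
Vowel deletion: no change.
So the correct form is yegshusosut, option (B).
(A) yegshusotsu is wrong: it has the affixes in the wrong order.
(C) yegshimsut is wrong: it uses negative instead of affirmative for polarity.
(D) yegshusonugt is wrong: it uses plural instead of singular for number.

B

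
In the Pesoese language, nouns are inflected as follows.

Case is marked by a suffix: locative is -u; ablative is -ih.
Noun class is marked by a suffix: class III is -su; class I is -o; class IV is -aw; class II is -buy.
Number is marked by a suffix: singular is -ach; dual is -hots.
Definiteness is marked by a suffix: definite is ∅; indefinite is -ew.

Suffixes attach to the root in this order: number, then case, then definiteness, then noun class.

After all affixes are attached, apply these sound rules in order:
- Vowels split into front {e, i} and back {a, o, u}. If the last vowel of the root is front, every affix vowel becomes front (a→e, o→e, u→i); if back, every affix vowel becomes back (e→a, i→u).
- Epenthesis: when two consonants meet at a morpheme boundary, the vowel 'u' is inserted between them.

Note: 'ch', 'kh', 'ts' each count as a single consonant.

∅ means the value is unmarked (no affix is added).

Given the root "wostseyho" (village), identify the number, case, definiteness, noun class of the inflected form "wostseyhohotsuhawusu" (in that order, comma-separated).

dual, ablative, indefinite, class III

Segment: wostseyho-hots-ih-ew-su.
number: -hots → dual.
case: -ih → ablative.
definiteness: -ew → indefinite.
noun class: -su → class III.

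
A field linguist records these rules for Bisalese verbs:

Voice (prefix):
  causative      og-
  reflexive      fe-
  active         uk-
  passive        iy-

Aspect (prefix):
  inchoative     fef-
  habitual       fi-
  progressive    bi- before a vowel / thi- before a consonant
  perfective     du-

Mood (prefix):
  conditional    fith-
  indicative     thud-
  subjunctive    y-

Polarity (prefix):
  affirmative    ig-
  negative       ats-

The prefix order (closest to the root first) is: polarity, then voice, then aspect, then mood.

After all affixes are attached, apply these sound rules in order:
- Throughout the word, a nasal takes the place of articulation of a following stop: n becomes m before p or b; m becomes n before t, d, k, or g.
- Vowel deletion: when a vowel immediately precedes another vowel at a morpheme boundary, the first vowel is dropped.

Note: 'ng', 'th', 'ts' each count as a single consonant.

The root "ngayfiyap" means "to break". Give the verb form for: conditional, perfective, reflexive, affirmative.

fithdufigngayfiyap

Attach polarity affirmative ig- → igngayfiyap.
Attach voice reflexive fe- → feigngayfiyap.
Attach aspect perfective du- → dufeigngayfiyap.
Attach mood conditional fith- → fithdufeigngayfiyap.
Nasal assimilation: no change.
Apply vowel deletion: fithdufeigngayfiyap → fithdufigngayfiyap.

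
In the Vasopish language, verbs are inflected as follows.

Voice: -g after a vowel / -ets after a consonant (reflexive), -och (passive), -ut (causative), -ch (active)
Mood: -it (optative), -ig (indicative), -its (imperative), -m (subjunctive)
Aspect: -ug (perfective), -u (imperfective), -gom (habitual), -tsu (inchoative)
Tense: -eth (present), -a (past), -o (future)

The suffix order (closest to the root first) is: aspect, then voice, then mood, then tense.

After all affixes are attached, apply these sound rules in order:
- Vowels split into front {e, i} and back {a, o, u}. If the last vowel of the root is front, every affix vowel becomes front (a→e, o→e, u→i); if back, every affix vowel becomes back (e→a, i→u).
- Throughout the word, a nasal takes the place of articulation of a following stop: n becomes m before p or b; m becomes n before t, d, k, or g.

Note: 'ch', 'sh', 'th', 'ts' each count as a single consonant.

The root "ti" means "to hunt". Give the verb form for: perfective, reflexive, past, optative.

Attach aspect perfective -ug → tiug.
Attach voice reflexive -ets (after consonant 'g') → tiugets.
Attach mood optative -it → tiugetsit.
Attach tense past -a → tiugetsita.
Apply vowel harmony: tiugetsita → tiigetsite.
Nasal assimilation: no change.

tiigetsite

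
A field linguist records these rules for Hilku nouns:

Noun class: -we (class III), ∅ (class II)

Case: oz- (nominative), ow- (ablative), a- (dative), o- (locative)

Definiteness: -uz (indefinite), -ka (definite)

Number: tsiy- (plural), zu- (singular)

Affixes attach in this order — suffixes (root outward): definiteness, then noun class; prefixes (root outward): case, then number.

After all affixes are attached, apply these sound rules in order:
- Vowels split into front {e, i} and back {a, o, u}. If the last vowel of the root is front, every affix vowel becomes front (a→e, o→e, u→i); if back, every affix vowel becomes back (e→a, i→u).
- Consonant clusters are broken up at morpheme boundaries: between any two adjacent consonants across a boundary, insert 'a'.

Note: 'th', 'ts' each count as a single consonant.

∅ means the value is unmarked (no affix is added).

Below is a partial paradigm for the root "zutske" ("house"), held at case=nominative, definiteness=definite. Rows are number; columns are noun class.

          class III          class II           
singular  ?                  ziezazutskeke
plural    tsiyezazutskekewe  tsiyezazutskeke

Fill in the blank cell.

ziezazutskekewe

Attach case nominative oz- → ozzutske.
Attach definiteness definite -ka → ozzutskeka.
Attach noun class class III -we → ozzutskekawe.
Attach number singular zu- → zuozzutskekawe.
Apply vowel harmony: zuozzutskekawe → ziezzutskekewe.
Apply epenthesis: ziezzutskekewe → ziezazutskekewe.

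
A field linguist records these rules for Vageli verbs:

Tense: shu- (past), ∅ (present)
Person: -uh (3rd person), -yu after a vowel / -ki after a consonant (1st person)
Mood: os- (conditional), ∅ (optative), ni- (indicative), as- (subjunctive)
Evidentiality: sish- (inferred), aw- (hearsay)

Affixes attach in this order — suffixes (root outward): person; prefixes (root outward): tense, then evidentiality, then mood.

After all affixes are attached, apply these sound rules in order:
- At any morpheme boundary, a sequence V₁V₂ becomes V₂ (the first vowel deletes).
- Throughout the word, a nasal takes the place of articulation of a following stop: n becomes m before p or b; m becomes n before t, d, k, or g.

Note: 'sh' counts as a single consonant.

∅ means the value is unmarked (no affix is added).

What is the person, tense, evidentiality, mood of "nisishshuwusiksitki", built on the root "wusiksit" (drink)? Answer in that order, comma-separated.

Segment: ni-sish-shu-wusiksit-ki.
person: -yu/ki → 1st person.
tense: shu- → past.
evidentiality: sish- → inferred.
mood: ni- → indicative.

1st person, past, inferred, indicative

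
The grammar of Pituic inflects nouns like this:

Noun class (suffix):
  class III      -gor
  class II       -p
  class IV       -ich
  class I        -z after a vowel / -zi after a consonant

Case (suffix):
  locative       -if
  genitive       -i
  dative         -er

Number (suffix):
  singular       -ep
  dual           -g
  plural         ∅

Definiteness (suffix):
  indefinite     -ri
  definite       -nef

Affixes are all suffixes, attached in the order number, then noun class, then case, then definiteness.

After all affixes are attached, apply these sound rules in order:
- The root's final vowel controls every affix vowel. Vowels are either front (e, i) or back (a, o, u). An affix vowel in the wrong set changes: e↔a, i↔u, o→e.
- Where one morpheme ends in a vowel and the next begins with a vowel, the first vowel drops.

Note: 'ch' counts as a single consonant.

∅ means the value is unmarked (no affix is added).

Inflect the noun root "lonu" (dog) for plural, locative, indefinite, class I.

number = plural: zero marking, form stays lonu.
Attach noun class class I -z (after vowel 'u') → lonuz.
Attach case locative -if → lonuzif.
Attach definiteness indefinite -ri → lonuzifri.
Apply vowel harmony: lonuzifri → lonuzufru.
Vowel deletion: no change.

lonuzufru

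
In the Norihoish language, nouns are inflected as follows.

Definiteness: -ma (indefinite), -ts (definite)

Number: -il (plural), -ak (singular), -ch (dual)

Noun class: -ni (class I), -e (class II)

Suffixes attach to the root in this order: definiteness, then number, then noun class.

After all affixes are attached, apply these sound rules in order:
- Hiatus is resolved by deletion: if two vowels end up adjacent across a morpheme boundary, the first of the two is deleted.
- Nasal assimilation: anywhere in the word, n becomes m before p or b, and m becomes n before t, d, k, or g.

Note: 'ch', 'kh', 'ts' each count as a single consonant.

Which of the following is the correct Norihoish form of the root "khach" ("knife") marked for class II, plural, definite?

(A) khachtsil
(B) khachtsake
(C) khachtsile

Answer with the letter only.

Attach definiteness definite -ts → khachts.
Attach number plural -il → khachtsil.
Attach noun class class II -e → khachtsile.
Vowel deletion: no change.
Nasal assimilation: no change.
So the correct form is khachtsile, option (C).
(A) khachtsil is wrong: it has the affixes in the wrong order.
(B) khachtsake is wrong: it uses singular instead of plural for number.

C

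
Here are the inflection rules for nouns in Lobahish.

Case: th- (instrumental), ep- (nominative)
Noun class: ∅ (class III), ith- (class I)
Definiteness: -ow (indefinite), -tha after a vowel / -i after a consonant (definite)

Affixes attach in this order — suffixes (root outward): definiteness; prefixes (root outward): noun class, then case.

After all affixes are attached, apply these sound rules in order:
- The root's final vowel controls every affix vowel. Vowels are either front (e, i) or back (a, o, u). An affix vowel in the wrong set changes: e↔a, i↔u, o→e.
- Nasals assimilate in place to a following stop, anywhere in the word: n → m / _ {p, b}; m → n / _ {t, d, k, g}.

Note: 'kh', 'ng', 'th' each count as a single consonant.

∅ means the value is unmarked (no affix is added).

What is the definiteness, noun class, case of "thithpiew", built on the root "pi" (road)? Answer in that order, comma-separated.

Segment: th-ith-pi-ow.
definiteness: -ow → indefinite.
noun class: ith- → class I.
case: th- → instrumental.

indefinite, class I, instrumental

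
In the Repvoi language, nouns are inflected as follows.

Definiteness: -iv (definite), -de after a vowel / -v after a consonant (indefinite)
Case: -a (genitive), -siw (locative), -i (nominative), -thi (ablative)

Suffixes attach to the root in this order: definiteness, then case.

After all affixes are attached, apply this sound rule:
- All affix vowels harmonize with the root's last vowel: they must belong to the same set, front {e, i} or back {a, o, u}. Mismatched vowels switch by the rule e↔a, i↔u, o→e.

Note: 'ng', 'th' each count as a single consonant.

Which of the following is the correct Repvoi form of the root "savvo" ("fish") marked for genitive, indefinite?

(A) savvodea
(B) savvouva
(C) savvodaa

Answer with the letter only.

Attach definiteness indefinite -de (after vowel 'o') → savvode.
Attach case genitive -a → savvodea.
Apply vowel harmony: savvodea → savvodaa.
So the correct form is savvodaa, option (C).
(A) savvodea is wrong: it fails to apply the sound rule(s).
(B) savvouva is wrong: it uses definite instead of indefinite for definiteness.

C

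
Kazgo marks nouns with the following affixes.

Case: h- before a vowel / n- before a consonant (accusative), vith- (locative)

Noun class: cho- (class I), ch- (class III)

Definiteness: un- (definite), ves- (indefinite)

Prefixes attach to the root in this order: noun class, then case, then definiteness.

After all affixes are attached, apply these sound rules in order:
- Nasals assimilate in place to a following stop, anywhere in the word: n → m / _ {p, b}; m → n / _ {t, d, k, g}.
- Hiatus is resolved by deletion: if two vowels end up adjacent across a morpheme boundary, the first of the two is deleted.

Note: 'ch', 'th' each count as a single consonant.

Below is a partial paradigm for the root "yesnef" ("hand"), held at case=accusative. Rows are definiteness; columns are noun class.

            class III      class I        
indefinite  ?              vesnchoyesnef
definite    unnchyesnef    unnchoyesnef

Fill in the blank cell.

vesnchyesnef

Attach noun class class III ch- → chyesnef.
Attach case accusative n- (before consonant 'ch') → nchyesnef.
Attach definiteness indefinite ves- → vesnchyesnef.
Nasal assimilation: no change.
Vowel deletion: no change.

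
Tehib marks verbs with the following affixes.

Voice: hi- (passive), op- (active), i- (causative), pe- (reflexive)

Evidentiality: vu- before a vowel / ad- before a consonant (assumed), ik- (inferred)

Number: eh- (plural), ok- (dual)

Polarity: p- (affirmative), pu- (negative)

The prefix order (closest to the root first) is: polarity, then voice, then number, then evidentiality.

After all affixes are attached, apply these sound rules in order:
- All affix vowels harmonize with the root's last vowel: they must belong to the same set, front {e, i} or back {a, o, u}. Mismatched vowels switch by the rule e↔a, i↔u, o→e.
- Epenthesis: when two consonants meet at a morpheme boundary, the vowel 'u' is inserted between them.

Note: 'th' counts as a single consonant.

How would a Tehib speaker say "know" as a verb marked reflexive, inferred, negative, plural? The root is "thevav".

ukahupaputhevav

Attach polarity negative pu- → puthevav.
Attach voice reflexive pe- → peputhevav.
Attach number plural eh- → ehpeputhevav.
Attach evidentiality inferred ik- → ikehpeputhevav.
Apply vowel harmony: ikehpeputhevav → ukahpaputhevav.
Apply epenthesis: ukahpaputhevav → ukahupaputhevav.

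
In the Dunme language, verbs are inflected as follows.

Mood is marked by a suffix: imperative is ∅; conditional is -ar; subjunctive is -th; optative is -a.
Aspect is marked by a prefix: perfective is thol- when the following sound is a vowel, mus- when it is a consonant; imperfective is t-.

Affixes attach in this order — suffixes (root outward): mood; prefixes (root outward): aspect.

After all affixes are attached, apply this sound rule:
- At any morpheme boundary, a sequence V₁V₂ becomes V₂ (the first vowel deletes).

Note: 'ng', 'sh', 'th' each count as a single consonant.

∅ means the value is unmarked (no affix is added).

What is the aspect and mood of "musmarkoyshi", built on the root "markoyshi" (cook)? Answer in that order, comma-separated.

perfective, imperative

Segment: mus-markoyshi.
aspect: thol/mus- → perfective.
mood: ∅ → imperative.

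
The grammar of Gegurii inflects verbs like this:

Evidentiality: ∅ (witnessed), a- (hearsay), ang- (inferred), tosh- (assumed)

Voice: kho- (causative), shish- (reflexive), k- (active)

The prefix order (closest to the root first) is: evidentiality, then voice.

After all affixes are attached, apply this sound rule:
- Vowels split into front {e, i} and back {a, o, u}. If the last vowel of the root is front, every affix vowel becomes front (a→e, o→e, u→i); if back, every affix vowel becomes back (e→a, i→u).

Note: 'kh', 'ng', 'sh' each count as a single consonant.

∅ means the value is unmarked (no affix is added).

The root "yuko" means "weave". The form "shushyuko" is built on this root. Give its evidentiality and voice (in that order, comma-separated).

Segment: shish-yuko.
evidentiality: ∅ → witnessed.
voice: shish- → reflexive.

witnessed, reflexive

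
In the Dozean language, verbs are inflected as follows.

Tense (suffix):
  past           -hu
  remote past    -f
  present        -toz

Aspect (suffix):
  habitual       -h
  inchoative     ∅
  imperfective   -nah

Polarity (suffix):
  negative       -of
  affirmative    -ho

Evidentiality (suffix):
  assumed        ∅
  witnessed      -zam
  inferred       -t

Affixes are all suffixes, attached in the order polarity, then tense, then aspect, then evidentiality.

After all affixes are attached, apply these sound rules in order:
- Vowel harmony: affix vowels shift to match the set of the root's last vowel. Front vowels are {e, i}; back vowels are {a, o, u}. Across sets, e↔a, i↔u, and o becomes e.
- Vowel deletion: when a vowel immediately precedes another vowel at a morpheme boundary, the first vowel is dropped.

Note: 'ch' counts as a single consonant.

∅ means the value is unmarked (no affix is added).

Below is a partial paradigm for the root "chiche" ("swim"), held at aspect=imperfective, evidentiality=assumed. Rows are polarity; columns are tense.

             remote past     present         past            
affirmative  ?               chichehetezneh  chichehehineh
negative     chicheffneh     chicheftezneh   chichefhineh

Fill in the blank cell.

Attach polarity affirmative -ho → chicheho.
Attach tense remote past -f → chichehof.
Attach aspect imperfective -nah → chichehofnah.
evidentiality = assumed: zero marking, form stays chichehofnah.
Apply vowel harmony: chichehofnah → chichehefneh.
Vowel deletion: no change.

chichehefneh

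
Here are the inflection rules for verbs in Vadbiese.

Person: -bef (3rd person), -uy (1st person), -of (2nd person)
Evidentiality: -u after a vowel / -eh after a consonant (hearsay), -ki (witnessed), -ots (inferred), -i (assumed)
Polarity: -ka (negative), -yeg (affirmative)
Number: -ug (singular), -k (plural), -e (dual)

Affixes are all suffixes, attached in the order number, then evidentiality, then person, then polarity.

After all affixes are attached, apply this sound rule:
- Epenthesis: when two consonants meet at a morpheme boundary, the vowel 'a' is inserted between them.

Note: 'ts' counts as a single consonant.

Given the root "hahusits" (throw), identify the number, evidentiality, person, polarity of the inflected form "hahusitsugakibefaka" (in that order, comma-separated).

singular, witnessed, 3rd person, negative

Segment: hahusits-ug-ki-bef-ka.
number: -ug → singular.
evidentiality: -ki → witnessed.
person: -bef → 3rd person.
polarity: -ka → negative.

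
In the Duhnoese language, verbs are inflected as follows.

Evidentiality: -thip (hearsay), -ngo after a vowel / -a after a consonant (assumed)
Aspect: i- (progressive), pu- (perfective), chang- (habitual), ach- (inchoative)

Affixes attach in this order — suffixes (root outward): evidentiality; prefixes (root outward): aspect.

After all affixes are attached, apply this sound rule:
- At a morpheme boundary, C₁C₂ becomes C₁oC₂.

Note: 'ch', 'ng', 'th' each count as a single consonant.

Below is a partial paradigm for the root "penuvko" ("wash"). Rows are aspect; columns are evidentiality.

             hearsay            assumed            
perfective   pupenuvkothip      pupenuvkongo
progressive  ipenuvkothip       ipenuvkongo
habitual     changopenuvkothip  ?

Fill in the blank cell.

changopenuvkongo

Attach aspect habitual chang- → changpenuvko.
Attach evidentiality assumed -ngo (after vowel 'o') → changpenuvkongo.
Apply epenthesis: changpenuvkongo → changopenuvkongo.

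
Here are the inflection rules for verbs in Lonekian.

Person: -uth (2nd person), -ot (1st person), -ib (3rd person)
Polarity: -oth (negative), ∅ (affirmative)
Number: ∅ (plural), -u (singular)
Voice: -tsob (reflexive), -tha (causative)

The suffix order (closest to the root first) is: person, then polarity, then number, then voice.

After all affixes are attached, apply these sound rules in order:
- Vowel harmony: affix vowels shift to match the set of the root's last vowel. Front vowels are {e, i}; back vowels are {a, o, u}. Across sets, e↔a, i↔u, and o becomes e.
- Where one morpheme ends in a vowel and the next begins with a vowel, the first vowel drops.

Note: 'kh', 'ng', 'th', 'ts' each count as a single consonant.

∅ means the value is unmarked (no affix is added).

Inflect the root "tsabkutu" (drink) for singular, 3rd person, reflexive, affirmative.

tsabkutubutsob

Attach person 3rd person -ib → tsabkutuib.
polarity = affirmative: zero marking, form stays tsabkutuib.
Attach number singular -u → tsabkutuibu.
Attach voice reflexive -tsob → tsabkutuibutsob.
Apply vowel harmony: tsabkutuibutsob → tsabkutuubutsob.
Apply vowel deletion: tsabkutuubutsob → tsabkutubutsob.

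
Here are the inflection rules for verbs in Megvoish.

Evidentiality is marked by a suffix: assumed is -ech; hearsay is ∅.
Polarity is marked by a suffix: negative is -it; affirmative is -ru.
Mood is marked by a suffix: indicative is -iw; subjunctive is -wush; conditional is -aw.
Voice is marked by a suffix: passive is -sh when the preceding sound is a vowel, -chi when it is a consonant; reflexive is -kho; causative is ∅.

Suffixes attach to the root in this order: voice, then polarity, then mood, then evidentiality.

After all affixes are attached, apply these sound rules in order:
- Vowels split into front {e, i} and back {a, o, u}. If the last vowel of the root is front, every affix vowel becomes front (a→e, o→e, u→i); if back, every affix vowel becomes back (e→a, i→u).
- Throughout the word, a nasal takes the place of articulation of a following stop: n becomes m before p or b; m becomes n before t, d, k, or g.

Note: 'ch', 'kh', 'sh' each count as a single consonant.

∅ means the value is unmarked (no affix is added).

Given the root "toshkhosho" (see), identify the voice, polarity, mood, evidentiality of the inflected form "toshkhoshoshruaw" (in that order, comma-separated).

Segment: toshkhosho-sh-ru-aw.
voice: -sh/chi → passive.
polarity: -ru → affirmative.
mood: -aw → conditional.
evidentiality: ∅ → hearsay.

passive, affirmative, conditional, hearsay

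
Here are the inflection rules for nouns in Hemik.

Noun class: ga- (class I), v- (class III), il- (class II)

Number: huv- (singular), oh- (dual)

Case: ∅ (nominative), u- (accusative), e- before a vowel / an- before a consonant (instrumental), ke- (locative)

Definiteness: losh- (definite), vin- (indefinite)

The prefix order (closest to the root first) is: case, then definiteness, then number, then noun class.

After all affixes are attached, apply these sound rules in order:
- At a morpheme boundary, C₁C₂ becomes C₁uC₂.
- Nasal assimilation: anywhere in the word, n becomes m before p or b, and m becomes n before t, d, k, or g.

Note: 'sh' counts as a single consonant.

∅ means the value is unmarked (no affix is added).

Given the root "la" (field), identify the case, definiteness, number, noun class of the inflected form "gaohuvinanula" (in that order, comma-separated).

Segment: ga-oh-vin-an-la.
case: e/an- → instrumental.
definiteness: vin- → indefinite.
number: oh- → dual.
noun class: ga- → class I.

instrumental, indefinite, dual, class I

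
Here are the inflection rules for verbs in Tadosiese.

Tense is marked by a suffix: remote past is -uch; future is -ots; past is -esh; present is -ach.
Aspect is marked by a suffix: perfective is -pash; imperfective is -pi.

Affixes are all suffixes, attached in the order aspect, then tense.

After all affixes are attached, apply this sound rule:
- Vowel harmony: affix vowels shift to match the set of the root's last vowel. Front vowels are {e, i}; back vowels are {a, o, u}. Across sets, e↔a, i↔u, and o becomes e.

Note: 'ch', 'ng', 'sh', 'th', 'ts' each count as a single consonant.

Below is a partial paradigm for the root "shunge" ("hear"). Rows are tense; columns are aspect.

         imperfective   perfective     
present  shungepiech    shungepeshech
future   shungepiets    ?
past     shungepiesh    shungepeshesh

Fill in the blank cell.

Attach aspect perfective -pash → shungepash.
Attach tense future -ots → shungepashots.
Apply vowel harmony: shungepashots → shungepeshets.

shungepeshets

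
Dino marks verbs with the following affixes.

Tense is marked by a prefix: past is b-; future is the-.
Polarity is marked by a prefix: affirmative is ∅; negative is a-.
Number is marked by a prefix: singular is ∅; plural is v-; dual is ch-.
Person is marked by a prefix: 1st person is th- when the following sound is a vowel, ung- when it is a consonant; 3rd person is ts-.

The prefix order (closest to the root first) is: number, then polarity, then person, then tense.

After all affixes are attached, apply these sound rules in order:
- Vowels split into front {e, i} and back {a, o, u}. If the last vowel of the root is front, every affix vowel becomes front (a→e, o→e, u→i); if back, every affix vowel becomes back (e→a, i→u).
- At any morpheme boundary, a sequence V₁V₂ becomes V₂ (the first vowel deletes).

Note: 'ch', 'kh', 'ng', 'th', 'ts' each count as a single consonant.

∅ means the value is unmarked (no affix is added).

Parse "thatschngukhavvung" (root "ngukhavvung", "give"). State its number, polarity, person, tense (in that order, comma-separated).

dual, affirmative, 3rd person, future

Segment: the-ts-ch-ngukhavvung.
number: ch- → dual.
polarity: ∅ → affirmative.
person: ts- → 3rd person.
tense: the- → future.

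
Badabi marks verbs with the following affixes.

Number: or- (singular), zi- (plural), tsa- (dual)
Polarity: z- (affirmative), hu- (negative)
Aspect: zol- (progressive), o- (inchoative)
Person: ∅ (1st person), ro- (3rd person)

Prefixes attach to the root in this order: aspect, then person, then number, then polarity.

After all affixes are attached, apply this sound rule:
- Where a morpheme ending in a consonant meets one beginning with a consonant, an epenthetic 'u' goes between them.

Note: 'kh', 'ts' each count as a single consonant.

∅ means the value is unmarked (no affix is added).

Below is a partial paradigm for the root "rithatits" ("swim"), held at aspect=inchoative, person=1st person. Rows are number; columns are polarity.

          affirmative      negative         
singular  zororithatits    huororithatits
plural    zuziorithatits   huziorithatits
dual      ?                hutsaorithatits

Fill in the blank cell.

Attach aspect inchoative o- → orithatits.
person = 1st person: zero marking, form stays orithatits.
Attach number dual tsa- → tsaorithatits.
Attach polarity affirmative z- → ztsaorithatits.
Apply epenthesis: ztsaorithatits → zutsaorithatits.

zutsaorithatits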